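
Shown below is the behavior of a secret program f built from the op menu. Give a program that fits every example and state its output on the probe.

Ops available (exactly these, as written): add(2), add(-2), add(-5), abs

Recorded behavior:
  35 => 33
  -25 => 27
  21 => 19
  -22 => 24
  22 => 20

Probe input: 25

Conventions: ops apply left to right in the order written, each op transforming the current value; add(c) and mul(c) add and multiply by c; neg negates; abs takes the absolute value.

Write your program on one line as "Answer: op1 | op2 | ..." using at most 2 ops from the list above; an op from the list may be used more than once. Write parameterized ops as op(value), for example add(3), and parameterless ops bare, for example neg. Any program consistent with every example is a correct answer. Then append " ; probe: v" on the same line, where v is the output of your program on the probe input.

add(-2) | abs ; probe: 23

Check, running the answer program on each example:
  35 -> 33 -> 33
  -25 -> -27 -> 27
  21 -> 19 -> 19
  -22 -> -24 -> 24
  22 -> 20 -> 20
  probe: 25 -> 23 -> 23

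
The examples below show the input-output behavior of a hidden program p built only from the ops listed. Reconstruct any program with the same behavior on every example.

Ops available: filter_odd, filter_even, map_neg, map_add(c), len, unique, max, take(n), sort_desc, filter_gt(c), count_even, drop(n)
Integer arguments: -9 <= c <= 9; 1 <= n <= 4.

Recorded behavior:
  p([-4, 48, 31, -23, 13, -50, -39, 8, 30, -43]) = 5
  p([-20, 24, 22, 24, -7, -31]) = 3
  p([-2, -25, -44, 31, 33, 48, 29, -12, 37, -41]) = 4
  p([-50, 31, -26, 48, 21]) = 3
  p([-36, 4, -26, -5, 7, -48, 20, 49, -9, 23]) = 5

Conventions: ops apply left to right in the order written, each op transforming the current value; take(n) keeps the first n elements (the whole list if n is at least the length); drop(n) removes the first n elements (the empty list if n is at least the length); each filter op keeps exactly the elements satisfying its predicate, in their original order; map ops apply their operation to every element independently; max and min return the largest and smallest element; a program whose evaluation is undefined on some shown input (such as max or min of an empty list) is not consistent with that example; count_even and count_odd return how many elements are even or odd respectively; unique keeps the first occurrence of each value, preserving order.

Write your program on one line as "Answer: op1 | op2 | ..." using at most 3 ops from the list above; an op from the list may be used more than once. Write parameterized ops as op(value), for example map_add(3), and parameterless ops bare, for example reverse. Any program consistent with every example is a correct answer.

unique | count_even

Check, running the answer program on each example:
  [-4, 48, 31, -23, 13, -50, -39, 8, 30, -43] -> [-4, 48, 31, -23, 13, -50, -39, 8, 30, -43] -> 5
  [-20, 24, 22, 24, -7, -31] -> [-20, 24, 22, -7, -31] -> 3
  [-2, -25, -44, 31, 33, 48, 29, -12, 37, -41] -> [-2, -25, -44, 31, 33, 48, 29, -12, 37, -41] -> 4
  [-50, 31, -26, 48, 21] -> [-50, 31, -26, 48, 21] -> 3
  [-36, 4, -26, -5, 7, -48, 20, 49, -9, 23] -> [-36, 4, -26, -5, 7, -48, 20, 49, -9, 23] -> 5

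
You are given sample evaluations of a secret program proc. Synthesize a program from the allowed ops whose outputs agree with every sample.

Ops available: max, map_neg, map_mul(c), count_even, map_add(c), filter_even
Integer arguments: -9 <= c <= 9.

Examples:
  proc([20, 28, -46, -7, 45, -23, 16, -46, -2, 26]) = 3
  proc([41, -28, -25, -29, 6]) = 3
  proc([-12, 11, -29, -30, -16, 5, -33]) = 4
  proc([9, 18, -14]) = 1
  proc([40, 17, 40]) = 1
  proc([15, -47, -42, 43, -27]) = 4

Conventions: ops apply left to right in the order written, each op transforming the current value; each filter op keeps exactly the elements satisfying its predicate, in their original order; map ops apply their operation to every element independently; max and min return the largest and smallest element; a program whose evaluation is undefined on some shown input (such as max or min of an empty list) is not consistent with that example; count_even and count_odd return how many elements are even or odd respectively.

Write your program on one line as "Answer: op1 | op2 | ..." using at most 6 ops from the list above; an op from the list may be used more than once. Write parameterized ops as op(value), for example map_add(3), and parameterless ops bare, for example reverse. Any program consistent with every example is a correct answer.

map_add(9) | map_neg | map_add(8) | map_add(2) | count_even

Check, running the answer program on each example:
  [20, 28, -46, -7, 45, -23, 16, -46, -2, 26] -> [29, 37, -37, 2, 54, -14, 25, -37, 7, 35] -> [-29, -37, 37, -2, -54, 14, -25, 37, -7, -35] -> [-21, -29, 45, 6, -46, 22, -17, 45, 1, -27] -> [-19, -27, 47, 8, -44, 24, -15, 47, 3, -25] -> 3
  [41, -28, -25, -29, 6] -> [50, -19, -16, -20, 15] -> [-50, 19, 16, 20, -15] -> [-42, 27, 24, 28, -7] -> [-40, 29, 26, 30, -5] -> 3
  [-12, 11, -29, -30, -16, 5, -33] -> [-3, 20, -20, -21, -7, 14, -24] -> [3, -20, 20, 21, 7, -14, 24] -> [11, -12, 28, 29, 15, -6, 32] -> [13, -10, 30, 31, 17, -4, 34] -> 4
  [9, 18, -14] -> [18, 27, -5] -> [-18, -27, 5] -> [-10, -19, 13] -> [-8, -17, 15] -> 1
  [40, 17, 40] -> [49, 26, 49] -> [-49, -26, -49] -> [-41, -18, -41] -> [-39, -16, -39] -> 1
  [15, -47, -42, 43, -27] -> [24, -38, -33, 52, -18] -> [-24, 38, 33, -52, 18] -> [-16, 46, 41, -44, 26] -> [-14, 48, 43, -42, 28] -> 4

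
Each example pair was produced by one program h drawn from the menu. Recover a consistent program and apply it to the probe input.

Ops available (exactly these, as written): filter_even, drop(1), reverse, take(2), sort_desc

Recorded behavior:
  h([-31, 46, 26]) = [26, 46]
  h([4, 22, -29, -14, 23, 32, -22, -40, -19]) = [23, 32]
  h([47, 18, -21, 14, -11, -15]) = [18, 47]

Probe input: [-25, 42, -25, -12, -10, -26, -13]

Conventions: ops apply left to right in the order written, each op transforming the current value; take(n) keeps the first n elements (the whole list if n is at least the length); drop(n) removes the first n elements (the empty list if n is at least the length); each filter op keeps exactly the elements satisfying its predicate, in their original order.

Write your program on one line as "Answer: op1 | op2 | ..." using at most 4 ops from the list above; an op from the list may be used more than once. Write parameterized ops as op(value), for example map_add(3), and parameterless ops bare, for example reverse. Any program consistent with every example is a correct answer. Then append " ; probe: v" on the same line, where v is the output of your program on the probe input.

sort_desc | take(2) | reverse ; probe: [-10, 42]

Check, running the answer program on each example:
  [-31, 46, 26] -> [46, 26, -31] -> [46, 26] -> [26, 46]
  [4, 22, -29, -14, 23, 32, -22, -40, -19] -> [32, 23, 22, 4, -14, -19, -22, -29, -40] -> [32, 23] -> [23, 32]
  [47, 18, -21, 14, -11, -15] -> [47, 18, 14, -11, -15, -21] -> [47, 18] -> [18, 47]
  probe: [-25, 42, -25, -12, -10, -26, -13] -> [42, -10, -12, -13, -25, -25, -26] -> [42, -10] -> [-10, 42]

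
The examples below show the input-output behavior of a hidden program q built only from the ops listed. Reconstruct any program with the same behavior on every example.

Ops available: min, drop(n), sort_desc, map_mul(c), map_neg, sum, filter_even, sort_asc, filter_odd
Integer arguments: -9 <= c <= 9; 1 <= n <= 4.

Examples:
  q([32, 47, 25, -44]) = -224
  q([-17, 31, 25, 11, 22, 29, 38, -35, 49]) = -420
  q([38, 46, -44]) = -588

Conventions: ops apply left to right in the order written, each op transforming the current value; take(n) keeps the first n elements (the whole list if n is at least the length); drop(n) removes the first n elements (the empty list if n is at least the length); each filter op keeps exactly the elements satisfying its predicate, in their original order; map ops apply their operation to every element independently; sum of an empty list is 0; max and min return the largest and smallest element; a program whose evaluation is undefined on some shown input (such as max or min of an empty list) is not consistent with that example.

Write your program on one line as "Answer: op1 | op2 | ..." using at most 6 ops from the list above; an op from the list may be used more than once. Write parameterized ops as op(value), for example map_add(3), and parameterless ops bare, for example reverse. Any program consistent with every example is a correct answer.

map_mul(7) | sort_asc | map_neg | drop(1) | filter_even | sum

Check, running the answer program on each example:
  [32, 47, 25, -44] -> [224, 329, 175, -308] -> [-308, 175, 224, 329] -> [308, -175, -224, -329] -> [-175, -224, -329] -> [-224] -> -224
  [-17, 31, 25, 11, 22, 29, 38, -35, 49] -> [-119, 217, 175, 77, 154, 203, 266, -245, 343] -> [-245, -119, 77, 154, 175, 203, 217, 266, 343] -> [245, 119, -77, -154, -175, -203, -217, -266, -343] -> [119, -77, -154, -175, -203, -217, -266, -343] -> [-154, -266] -> -420
  [38, 46, -44] -> [266, 322, -308] -> [-308, 266, 322] -> [308, -266, -322] -> [-266, -322] -> [-266, -322] -> -588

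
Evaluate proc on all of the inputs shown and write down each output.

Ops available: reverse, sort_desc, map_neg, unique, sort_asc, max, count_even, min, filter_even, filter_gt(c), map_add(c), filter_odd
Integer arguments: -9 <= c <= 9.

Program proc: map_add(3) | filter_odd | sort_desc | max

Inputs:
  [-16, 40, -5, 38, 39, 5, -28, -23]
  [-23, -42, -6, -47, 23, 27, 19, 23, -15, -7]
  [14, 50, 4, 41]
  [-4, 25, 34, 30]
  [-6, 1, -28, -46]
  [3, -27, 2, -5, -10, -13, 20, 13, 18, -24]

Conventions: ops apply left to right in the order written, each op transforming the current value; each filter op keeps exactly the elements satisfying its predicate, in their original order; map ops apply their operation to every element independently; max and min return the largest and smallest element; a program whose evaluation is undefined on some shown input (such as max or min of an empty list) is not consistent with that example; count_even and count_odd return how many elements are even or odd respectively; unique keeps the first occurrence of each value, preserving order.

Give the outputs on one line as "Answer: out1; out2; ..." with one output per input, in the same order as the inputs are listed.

43; -3; 53; 37; -3; 23

Execution, op by op:
  [-16, 40, -5, 38, 39, 5, -28, -23] -> [-13, 43, -2, 41, 42, 8, -25, -20] -> [-13, 43, 41, -25] -> [43, 41, -13, -25] -> 43
  [-23, -42, -6, -47, 23, 27, 19, 23, -15, -7] -> [-20, -39, -3, -44, 26, 30, 22, 26, -12, -4] -> [-39, -3] -> [-3, -39] -> -3
  [14, 50, 4, 41] -> [17, 53, 7, 44] -> [17, 53, 7] -> [53, 17, 7] -> 53
  [-4, 25, 34, 30] -> [-1, 28, 37, 33] -> [-1, 37, 33] -> [37, 33, -1] -> 37
  [-6, 1, -28, -46] -> [-3, 4, -25, -43] -> [-3, -25, -43] -> [-3, -25, -43] -> -3
  [3, -27, 2, -5, -10, -13, 20, 13, 18, -24] -> [6, -24, 5, -2, -7, -10, 23, 16, 21, -21] -> [5, -7, 23, 21, -21] -> [23, 21, 5, -7, -21] -> 23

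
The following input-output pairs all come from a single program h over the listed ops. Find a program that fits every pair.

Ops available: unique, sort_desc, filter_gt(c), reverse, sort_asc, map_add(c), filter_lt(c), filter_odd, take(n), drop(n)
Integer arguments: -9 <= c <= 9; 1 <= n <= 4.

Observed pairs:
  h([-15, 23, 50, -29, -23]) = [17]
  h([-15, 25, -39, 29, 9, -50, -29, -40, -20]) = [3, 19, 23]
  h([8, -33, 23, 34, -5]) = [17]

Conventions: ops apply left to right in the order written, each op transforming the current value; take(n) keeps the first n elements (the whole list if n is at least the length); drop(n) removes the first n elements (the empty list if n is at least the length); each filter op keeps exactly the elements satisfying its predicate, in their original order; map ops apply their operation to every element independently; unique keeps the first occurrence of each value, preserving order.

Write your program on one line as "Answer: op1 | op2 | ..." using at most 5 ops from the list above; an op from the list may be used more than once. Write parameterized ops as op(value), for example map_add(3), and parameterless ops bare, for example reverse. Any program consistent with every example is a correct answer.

filter_odd | sort_desc | filter_gt(-5) | reverse | map_add(-6)

Check, running the answer program on each example:
  [-15, 23, 50, -29, -23] -> [-15, 23, -29, -23] -> [23, -15, -23, -29] -> [23] -> [23] -> [17]
  [-15, 25, -39, 29, 9, -50, -29, -40, -20] -> [-15, 25, -39, 29, 9, -29] -> [29, 25, 9, -15, -29, -39] -> [29, 25, 9] -> [9, 25, 29] -> [3, 19, 23]
  [8, -33, 23, 34, -5] -> [-33, 23, -5] -> [23, -5, -33] -> [23] -> [23] -> [17]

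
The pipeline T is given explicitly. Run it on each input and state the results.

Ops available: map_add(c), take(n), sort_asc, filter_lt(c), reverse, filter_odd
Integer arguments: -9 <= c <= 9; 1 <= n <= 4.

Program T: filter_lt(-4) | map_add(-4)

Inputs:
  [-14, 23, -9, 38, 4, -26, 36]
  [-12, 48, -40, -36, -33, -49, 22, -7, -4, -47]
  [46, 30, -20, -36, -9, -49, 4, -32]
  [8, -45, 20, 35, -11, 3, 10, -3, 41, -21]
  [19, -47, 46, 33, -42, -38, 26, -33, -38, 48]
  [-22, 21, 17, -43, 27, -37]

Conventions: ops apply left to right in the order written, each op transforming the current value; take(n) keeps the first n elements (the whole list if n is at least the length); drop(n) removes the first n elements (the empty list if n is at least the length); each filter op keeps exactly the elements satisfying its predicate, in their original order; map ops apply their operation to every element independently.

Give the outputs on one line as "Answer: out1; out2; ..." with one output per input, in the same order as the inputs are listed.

[-18, -13, -30]; [-16, -44, -40, -37, -53, -11, -51]; [-24, -40, -13, -53, -36]; [-49, -15, -25]; [-51, -46, -42, -37, -42]; [-26, -47, -41]

Execution, op by op:
  [-14, 23, -9, 38, 4, -26, 36] -> [-14, -9, -26] -> [-18, -13, -30]
  [-12, 48, -40, -36, -33, -49, 22, -7, -4, -47] -> [-12, -40, -36, -33, -49, -7, -47] -> [-16, -44, -40, -37, -53, -11, -51]
  [46, 30, -20, -36, -9, -49, 4, -32] -> [-20, -36, -9, -49, -32] -> [-24, -40, -13, -53, -36]
  [8, -45, 20, 35, -11, 3, 10, -3, 41, -21] -> [-45, -11, -21] -> [-49, -15, -25]
  [19, -47, 46, 33, -42, -38, 26, -33, -38, 48] -> [-47, -42, -38, -33, -38] -> [-51, -46, -42, -37, -42]
  [-22, 21, 17, -43, 27, -37] -> [-22, -43, -37] -> [-26, -47, -41]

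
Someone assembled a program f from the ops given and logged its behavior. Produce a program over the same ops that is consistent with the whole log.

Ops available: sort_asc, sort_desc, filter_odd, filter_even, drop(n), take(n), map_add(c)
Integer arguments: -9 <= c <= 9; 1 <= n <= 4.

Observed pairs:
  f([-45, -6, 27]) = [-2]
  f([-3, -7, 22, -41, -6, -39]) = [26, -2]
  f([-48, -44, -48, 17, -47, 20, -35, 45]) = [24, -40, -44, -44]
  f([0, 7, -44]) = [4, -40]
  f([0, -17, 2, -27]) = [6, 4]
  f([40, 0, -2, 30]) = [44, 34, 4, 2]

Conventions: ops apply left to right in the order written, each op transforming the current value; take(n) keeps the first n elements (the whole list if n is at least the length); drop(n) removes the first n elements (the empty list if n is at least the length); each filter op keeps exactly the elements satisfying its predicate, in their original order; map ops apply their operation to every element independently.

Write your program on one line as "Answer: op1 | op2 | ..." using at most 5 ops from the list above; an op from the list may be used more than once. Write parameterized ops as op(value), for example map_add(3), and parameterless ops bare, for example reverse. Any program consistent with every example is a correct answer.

sort_asc | filter_even | map_add(4) | sort_desc

Check, running the answer program on each example:
  [-45, -6, 27] -> [-45, -6, 27] -> [-6] -> [-2] -> [-2]
  [-3, -7, 22, -41, -6, -39] -> [-41, -39, -7, -6, -3, 22] -> [-6, 22] -> [-2, 26] -> [26, -2]
  [-48, -44, -48, 17, -47, 20, -35, 45] -> [-48, -48, -47, -44, -35, 17, 20, 45] -> [-48, -48, -44, 20] -> [-44, -44, -40, 24] -> [24, -40, -44, -44]
  [0, 7, -44] -> [-44, 0, 7] -> [-44, 0] -> [-40, 4] -> [4, -40]
  [0, -17, 2, -27] -> [-27, -17, 0, 2] -> [0, 2] -> [4, 6] -> [6, 4]
  [40, 0, -2, 30] -> [-2, 0, 30, 40] -> [-2, 0, 30, 40] -> [2, 4, 34, 44] -> [44, 34, 4, 2]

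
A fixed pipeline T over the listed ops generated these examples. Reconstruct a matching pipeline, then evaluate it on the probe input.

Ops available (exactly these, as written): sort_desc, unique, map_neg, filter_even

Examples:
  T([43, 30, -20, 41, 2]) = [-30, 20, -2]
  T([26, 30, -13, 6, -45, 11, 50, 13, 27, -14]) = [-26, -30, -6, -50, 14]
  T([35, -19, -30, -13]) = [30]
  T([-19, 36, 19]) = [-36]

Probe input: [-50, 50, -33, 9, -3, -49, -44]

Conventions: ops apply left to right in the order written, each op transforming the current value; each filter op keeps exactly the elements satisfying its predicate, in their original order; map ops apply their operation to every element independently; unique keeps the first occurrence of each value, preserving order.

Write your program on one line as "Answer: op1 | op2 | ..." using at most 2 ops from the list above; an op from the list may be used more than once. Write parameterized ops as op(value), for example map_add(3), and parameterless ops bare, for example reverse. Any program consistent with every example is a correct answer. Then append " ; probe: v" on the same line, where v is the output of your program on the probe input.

filter_even | map_neg ; probe: [50, -50, 44]

Check, running the answer program on each example:
  [43, 30, -20, 41, 2] -> [30, -20, 2] -> [-30, 20, -2]
  [26, 30, -13, 6, -45, 11, 50, 13, 27, -14] -> [26, 30, 6, 50, -14] -> [-26, -30, -6, -50, 14]
  [35, -19, -30, -13] -> [-30] -> [30]
  [-19, 36, 19] -> [36] -> [-36]
  probe: [-50, 50, -33, 9, -3, -49, -44] -> [-50, 50, -44] -> [50, -50, 44]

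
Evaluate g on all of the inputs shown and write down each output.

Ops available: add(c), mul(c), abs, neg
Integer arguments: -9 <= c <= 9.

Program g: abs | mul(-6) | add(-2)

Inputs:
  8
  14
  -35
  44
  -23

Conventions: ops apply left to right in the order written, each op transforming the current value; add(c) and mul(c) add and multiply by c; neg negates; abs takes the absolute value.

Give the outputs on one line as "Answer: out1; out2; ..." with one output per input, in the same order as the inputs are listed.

-50; -86; -212; -266; -140

Execution, op by op:
  8 -> 8 -> -48 -> -50
  14 -> 14 -> -84 -> -86
  -35 -> 35 -> -210 -> -212
  44 -> 44 -> -264 -> -266
  -23 -> 23 -> -138 -> -140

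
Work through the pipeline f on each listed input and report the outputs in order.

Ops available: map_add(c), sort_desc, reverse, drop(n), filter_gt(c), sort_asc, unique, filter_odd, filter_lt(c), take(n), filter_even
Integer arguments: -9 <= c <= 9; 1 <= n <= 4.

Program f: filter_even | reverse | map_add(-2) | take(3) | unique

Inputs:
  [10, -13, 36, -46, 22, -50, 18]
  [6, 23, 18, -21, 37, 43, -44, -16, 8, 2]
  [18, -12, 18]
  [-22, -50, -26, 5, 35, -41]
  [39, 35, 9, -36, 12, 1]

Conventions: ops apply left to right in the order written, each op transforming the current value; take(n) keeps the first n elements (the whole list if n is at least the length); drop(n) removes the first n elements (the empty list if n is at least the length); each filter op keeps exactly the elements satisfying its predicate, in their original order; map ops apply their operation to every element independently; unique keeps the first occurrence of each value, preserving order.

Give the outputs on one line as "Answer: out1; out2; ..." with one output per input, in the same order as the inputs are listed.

Execution, op by op:
  [10, -13, 36, -46, 22, -50, 18] -> [10, 36, -46, 22, -50, 18] -> [18, -50, 22, -46, 36, 10] -> [16, -52, 20, -48, 34, 8] -> [16, -52, 20] -> [16, -52, 20]
  [6, 23, 18, -21, 37, 43, -44, -16, 8, 2] -> [6, 18, -44, -16, 8, 2] -> [2, 8, -16, -44, 18, 6] -> [0, 6, -18, -46, 16, 4] -> [0, 6, -18] -> [0, 6, -18]
  [18, -12, 18] -> [18, -12, 18] -> [18, -12, 18] -> [16, -14, 16] -> [16, -14, 16] -> [16, -14]
  [-22, -50, -26, 5, 35, -41] -> [-22, -50, -26] -> [-26, -50, -22] -> [-28, -52, -24] -> [-28, -52, -24] -> [-28, -52, -24]
  [39, 35, 9, -36, 12, 1] -> [-36, 12] -> [12, -36] -> [10, -38] -> [10, -38] -> [10, -38]

[16, -52, 20]; [0, 6, -18]; [16, -14]; [-28, -52, -24]; [10, -38]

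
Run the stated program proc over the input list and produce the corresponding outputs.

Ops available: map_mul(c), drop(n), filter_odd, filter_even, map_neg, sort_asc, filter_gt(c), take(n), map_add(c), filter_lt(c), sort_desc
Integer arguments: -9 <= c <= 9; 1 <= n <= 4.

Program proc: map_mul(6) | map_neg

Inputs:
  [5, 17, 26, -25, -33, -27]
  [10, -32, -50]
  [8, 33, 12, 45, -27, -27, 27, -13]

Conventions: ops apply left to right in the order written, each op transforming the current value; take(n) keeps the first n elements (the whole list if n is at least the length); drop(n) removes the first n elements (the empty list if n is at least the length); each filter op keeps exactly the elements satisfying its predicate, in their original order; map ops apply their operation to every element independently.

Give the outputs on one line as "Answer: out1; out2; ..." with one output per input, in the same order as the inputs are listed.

[-30, -102, -156, 150, 198, 162]; [-60, 192, 300]; [-48, -198, -72, -270, 162, 162, -162, 78]

Execution, op by op:
  [5, 17, 26, -25, -33, -27] -> [30, 102, 156, -150, -198, -162] -> [-30, -102, -156, 150, 198, 162]
  [10, -32, -50] -> [60, -192, -300] -> [-60, 192, 300]
  [8, 33, 12, 45, -27, -27, 27, -13] -> [48, 198, 72, 270, -162, -162, 162, -78] -> [-48, -198, -72, -270, 162, 162, -162, 78]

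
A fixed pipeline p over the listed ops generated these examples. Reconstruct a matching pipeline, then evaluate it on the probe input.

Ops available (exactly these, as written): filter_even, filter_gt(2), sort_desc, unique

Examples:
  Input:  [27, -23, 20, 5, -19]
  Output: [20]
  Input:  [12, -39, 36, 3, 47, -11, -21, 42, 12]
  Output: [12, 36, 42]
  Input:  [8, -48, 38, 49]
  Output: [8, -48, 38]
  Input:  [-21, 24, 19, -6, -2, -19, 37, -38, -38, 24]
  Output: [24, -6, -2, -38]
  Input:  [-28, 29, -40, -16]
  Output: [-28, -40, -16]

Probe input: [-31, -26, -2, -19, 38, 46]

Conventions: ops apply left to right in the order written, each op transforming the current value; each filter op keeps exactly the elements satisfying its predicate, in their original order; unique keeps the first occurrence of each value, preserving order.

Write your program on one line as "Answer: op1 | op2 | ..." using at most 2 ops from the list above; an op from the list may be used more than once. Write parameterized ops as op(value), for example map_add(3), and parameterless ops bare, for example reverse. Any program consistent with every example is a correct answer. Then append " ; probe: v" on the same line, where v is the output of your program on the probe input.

unique | filter_even ; probe: [-26, -2, 38, 46]

Check, running the answer program on each example:
  [27, -23, 20, 5, -19] -> [27, -23, 20, 5, -19] -> [20]
  [12, -39, 36, 3, 47, -11, -21, 42, 12] -> [12, -39, 36, 3, 47, -11, -21, 42] -> [12, 36, 42]
  [8, -48, 38, 49] -> [8, -48, 38, 49] -> [8, -48, 38]
  [-21, 24, 19, -6, -2, -19, 37, -38, -38, 24] -> [-21, 24, 19, -6, -2, -19, 37, -38] -> [24, -6, -2, -38]
  [-28, 29, -40, -16] -> [-28, 29, -40, -16] -> [-28, -40, -16]
  probe: [-31, -26, -2, -19, 38, 46] -> [-31, -26, -2, -19, 38, 46] -> [-26, -2, 38, 46]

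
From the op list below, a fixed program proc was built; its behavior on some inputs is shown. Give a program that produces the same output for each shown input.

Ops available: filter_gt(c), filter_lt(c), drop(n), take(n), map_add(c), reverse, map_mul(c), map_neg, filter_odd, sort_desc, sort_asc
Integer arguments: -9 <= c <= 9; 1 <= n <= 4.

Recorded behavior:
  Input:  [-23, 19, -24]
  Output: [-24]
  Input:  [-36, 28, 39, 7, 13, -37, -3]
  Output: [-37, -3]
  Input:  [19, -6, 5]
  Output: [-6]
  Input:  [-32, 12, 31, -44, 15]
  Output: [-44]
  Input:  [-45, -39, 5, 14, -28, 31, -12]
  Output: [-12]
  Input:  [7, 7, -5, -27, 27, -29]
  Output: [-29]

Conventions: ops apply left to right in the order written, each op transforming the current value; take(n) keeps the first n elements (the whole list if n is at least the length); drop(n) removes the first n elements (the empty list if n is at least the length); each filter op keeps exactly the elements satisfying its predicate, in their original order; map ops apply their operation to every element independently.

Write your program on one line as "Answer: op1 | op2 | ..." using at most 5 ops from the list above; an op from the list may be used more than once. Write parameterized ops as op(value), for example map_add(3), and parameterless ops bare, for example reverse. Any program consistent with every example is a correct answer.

reverse | take(2) | reverse | filter_lt(0)

Check, running the answer program on each example:
  [-23, 19, -24] -> [-24, 19, -23] -> [-24, 19] -> [19, -24] -> [-24]
  [-36, 28, 39, 7, 13, -37, -3] -> [-3, -37, 13, 7, 39, 28, -36] -> [-3, -37] -> [-37, -3] -> [-37, -3]
  [19, -6, 5] -> [5, -6, 19] -> [5, -6] -> [-6, 5] -> [-6]
  [-32, 12, 31, -44, 15] -> [15, -44, 31, 12, -32] -> [15, -44] -> [-44, 15] -> [-44]
  [-45, -39, 5, 14, -28, 31, -12] -> [-12, 31, -28, 14, 5, -39, -45] -> [-12, 31] -> [31, -12] -> [-12]
  [7, 7, -5, -27, 27, -29] -> [-29, 27, -27, -5, 7, 7] -> [-29, 27] -> [27, -29] -> [-29]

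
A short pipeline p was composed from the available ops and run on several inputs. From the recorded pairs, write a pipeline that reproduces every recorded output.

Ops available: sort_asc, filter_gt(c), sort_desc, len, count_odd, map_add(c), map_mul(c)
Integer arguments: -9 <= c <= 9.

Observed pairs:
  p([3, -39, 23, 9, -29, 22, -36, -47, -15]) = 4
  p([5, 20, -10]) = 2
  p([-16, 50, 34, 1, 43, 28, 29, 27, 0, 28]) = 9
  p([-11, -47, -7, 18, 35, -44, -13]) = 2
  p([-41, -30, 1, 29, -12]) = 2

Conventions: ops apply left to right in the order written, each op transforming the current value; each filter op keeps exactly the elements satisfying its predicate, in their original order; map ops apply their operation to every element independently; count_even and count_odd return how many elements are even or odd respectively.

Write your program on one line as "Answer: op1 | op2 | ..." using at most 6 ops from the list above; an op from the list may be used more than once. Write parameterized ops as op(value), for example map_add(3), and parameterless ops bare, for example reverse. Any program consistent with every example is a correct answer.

map_mul(4) | sort_asc | map_add(9) | filter_gt(4) | count_odd

Check, running the answer program on each example:
  [3, -39, 23, 9, -29, 22, -36, -47, -15] -> [12, -156, 92, 36, -116, 88, -144, -188, -60] -> [-188, -156, -144, -116, -60, 12, 36, 88, 92] -> [-179, -147, -135, -107, -51, 21, 45, 97, 101] -> [21, 45, 97, 101] -> 4
  [5, 20, -10] -> [20, 80, -40] -> [-40, 20, 80] -> [-31, 29, 89] -> [29, 89] -> 2
  [-16, 50, 34, 1, 43, 28, 29, 27, 0, 28] -> [-64, 200, 136, 4, 172, 112, 116, 108, 0, 112] -> [-64, 0, 4, 108, 112, 112, 116, 136, 172, 200] -> [-55, 9, 13, 117, 121, 121, 125, 145, 181, 209] -> [9, 13, 117, 121, 121, 125, 145, 181, 209] -> 9
  [-11, -47, -7, 18, 35, -44, -13] -> [-44, -188, -28, 72, 140, -176, -52] -> [-188, -176, -52, -44, -28, 72, 140] -> [-179, -167, -43, -35, -19, 81, 149] -> [81, 149] -> 2
  [-41, -30, 1, 29, -12] -> [-164, -120, 4, 116, -48] -> [-164, -120, -48, 4, 116] -> [-155, -111, -39, 13, 125] -> [13, 125] -> 2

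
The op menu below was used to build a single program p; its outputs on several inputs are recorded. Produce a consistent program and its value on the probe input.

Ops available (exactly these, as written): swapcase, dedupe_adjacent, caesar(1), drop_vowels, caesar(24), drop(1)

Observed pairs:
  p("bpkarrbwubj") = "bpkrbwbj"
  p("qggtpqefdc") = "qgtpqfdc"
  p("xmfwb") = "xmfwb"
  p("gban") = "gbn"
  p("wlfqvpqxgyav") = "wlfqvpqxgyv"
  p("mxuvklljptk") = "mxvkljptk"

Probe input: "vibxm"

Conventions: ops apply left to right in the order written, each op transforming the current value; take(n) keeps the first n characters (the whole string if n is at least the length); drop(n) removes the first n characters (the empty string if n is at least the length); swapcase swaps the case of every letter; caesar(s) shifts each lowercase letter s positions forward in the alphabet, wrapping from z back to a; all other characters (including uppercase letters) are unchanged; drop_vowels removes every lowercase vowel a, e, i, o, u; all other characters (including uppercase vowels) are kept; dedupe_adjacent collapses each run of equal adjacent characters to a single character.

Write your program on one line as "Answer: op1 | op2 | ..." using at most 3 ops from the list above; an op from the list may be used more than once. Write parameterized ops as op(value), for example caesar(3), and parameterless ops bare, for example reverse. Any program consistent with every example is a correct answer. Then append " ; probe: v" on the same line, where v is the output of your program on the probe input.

dedupe_adjacent | drop_vowels ; probe: "vbxm"

Check, running the answer program on each example:
  "bpkarrbwubj" -> "bpkarbwubj" -> "bpkrbwbj"
  "qggtpqefdc" -> "qgtpqefdc" -> "qgtpqfdc"
  "xmfwb" -> "xmfwb" -> "xmfwb"
  "gban" -> "gban" -> "gbn"
  "wlfqvpqxgyav" -> "wlfqvpqxgyav" -> "wlfqvpqxgyv"
  "mxuvklljptk" -> "mxuvkljptk" -> "mxvkljptk"
  probe: "vibxm" -> "vibxm" -> "vbxm"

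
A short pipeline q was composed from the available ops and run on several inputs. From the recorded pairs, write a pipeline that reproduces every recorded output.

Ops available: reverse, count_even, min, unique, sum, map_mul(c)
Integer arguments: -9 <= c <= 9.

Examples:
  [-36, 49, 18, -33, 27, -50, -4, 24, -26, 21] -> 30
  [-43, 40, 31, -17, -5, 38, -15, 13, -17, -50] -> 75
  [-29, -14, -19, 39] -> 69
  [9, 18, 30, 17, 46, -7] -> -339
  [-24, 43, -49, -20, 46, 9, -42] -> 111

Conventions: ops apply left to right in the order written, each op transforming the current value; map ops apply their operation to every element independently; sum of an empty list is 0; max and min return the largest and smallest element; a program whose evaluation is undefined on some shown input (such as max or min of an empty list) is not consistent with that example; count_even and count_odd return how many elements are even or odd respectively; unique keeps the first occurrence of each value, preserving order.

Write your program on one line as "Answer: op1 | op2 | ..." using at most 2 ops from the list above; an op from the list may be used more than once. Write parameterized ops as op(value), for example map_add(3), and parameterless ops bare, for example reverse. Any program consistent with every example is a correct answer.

map_mul(-3) | sum

Check, running the answer program on each example:
  [-36, 49, 18, -33, 27, -50, -4, 24, -26, 21] -> [108, -147, -54, 99, -81, 150, 12, -72, 78, -63] -> 30
  [-43, 40, 31, -17, -5, 38, -15, 13, -17, -50] -> [129, -120, -93, 51, 15, -114, 45, -39, 51, 150] -> 75
  [-29, -14, -19, 39] -> [87, 42, 57, -117] -> 69
  [9, 18, 30, 17, 46, -7] -> [-27, -54, -90, -51, -138, 21] -> -339
  [-24, 43, -49, -20, 46, 9, -42] -> [72, -129, 147, 60, -138, -27, 126] -> 111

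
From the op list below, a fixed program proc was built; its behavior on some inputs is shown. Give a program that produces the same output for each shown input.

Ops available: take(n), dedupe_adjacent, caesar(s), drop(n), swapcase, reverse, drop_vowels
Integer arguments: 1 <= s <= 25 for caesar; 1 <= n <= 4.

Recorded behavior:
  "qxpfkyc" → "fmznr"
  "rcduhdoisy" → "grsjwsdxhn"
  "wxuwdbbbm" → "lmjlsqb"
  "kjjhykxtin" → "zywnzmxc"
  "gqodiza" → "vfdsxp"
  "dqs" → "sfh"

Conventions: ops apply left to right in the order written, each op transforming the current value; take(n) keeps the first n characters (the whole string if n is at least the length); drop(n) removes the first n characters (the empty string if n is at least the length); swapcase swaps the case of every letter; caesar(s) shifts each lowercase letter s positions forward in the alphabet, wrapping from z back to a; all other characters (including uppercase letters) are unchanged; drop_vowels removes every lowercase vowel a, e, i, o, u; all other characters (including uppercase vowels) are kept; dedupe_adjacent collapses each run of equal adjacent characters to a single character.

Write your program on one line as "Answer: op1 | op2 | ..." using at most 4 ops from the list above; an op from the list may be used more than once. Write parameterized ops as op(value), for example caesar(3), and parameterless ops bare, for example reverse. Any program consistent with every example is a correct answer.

dedupe_adjacent | caesar(15) | drop_vowels

Check, running the answer program on each example:
  "qxpfkyc" -> "qxpfkyc" -> "fmeuznr" -> "fmznr"
  "rcduhdoisy" -> "rcduhdoisy" -> "grsjwsdxhn" -> "grsjwsdxhn"
  "wxuwdbbbm" -> "wxuwdbm" -> "lmjlsqb" -> "lmjlsqb"
  "kjjhykxtin" -> "kjhykxtin" -> "zywnzmixc" -> "zywnzmxc"
  "gqodiza" -> "gqodiza" -> "vfdsxop" -> "vfdsxp"
  "dqs" -> "dqs" -> "sfh" -> "sfh"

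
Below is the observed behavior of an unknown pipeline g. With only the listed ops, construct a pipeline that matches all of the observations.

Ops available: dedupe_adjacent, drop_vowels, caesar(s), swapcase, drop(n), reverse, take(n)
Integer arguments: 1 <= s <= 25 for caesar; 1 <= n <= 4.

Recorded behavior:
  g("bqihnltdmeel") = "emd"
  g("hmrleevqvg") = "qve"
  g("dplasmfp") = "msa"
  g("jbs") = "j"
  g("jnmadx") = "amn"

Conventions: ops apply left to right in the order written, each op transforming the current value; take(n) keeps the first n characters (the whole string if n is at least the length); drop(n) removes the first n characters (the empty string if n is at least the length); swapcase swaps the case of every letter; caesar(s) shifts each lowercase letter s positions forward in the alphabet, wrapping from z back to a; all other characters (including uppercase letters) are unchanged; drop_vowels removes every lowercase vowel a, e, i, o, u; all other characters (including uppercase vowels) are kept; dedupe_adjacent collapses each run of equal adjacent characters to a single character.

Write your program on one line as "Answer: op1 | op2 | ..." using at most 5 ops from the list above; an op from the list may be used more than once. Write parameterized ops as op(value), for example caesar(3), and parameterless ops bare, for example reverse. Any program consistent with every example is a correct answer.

reverse | drop(2) | swapcase | take(3) | swapcase

Check, running the answer program on each example:
  "bqihnltdmeel" -> "leemdtlnhiqb" -> "emdtlnhiqb" -> "EMDTLNHIQB" -> "EMD" -> "emd"
  "hmrleevqvg" -> "gvqveelrmh" -> "qveelrmh" -> "QVEELRMH" -> "QVE" -> "qve"
  "dplasmfp" -> "pfmsalpd" -> "msalpd" -> "MSALPD" -> "MSA" -> "msa"
  "jbs" -> "sbj" -> "j" -> "J" -> "J" -> "j"
  "jnmadx" -> "xdamnj" -> "amnj" -> "AMNJ" -> "AMN" -> "amn"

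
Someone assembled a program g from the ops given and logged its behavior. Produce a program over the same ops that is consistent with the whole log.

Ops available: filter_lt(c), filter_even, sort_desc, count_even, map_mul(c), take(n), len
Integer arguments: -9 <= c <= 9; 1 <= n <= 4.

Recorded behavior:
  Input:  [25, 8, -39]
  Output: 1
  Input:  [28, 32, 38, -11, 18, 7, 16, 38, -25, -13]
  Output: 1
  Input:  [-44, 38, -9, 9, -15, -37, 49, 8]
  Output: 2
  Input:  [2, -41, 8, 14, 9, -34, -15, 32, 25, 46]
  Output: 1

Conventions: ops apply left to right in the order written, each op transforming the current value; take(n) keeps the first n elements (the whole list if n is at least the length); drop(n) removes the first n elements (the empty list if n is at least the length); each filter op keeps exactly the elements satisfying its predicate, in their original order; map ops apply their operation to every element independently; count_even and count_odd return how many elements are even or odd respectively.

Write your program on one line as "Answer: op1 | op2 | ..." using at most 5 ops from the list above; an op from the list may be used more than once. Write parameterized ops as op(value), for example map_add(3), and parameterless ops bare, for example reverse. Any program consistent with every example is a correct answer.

take(4) | sort_desc | filter_lt(-8) | len

Check, running the answer program on each example:
  [25, 8, -39] -> [25, 8, -39] -> [25, 8, -39] -> [-39] -> 1
  [28, 32, 38, -11, 18, 7, 16, 38, -25, -13] -> [28, 32, 38, -11] -> [38, 32, 28, -11] -> [-11] -> 1
  [-44, 38, -9, 9, -15, -37, 49, 8] -> [-44, 38, -9, 9] -> [38, 9, -9, -44] -> [-9, -44] -> 2
  [2, -41, 8, 14, 9, -34, -15, 32, 25, 46] -> [2, -41, 8, 14] -> [14, 8, 2, -41] -> [-41] -> 1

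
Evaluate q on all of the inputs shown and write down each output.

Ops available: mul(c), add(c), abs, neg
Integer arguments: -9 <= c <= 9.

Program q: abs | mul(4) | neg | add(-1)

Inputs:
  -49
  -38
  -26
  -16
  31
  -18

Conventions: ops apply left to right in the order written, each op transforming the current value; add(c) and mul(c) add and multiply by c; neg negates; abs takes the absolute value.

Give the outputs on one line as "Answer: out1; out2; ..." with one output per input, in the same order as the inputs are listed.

-197; -153; -105; -65; -125; -73

Execution, op by op:
  -49 -> 49 -> 196 -> -196 -> -197
  -38 -> 38 -> 152 -> -152 -> -153
  -26 -> 26 -> 104 -> -104 -> -105
  -16 -> 16 -> 64 -> -64 -> -65
  31 -> 31 -> 124 -> -124 -> -125
  -18 -> 18 -> 72 -> -72 -> -73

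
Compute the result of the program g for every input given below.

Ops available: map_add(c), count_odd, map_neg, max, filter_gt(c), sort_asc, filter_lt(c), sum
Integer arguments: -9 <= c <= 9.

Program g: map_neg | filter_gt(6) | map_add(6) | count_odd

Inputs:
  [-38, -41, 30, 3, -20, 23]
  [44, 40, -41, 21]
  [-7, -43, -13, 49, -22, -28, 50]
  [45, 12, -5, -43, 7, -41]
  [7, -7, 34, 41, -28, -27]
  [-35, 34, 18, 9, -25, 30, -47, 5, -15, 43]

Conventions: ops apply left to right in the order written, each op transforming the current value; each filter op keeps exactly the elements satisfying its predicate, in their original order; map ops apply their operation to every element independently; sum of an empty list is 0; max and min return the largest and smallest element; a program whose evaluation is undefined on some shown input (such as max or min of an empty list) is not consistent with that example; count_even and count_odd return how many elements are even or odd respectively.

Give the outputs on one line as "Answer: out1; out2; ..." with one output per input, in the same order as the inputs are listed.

Execution, op by op:
  [-38, -41, 30, 3, -20, 23] -> [38, 41, -30, -3, 20, -23] -> [38, 41, 20] -> [44, 47, 26] -> 1
  [44, 40, -41, 21] -> [-44, -40, 41, -21] -> [41] -> [47] -> 1
  [-7, -43, -13, 49, -22, -28, 50] -> [7, 43, 13, -49, 22, 28, -50] -> [7, 43, 13, 22, 28] -> [13, 49, 19, 28, 34] -> 3
  [45, 12, -5, -43, 7, -41] -> [-45, -12, 5, 43, -7, 41] -> [43, 41] -> [49, 47] -> 2
  [7, -7, 34, 41, -28, -27] -> [-7, 7, -34, -41, 28, 27] -> [7, 28, 27] -> [13, 34, 33] -> 2
  [-35, 34, 18, 9, -25, 30, -47, 5, -15, 43] -> [35, -34, -18, -9, 25, -30, 47, -5, 15, -43] -> [35, 25, 47, 15] -> [41, 31, 53, 21] -> 4

1; 1; 3; 2; 2; 4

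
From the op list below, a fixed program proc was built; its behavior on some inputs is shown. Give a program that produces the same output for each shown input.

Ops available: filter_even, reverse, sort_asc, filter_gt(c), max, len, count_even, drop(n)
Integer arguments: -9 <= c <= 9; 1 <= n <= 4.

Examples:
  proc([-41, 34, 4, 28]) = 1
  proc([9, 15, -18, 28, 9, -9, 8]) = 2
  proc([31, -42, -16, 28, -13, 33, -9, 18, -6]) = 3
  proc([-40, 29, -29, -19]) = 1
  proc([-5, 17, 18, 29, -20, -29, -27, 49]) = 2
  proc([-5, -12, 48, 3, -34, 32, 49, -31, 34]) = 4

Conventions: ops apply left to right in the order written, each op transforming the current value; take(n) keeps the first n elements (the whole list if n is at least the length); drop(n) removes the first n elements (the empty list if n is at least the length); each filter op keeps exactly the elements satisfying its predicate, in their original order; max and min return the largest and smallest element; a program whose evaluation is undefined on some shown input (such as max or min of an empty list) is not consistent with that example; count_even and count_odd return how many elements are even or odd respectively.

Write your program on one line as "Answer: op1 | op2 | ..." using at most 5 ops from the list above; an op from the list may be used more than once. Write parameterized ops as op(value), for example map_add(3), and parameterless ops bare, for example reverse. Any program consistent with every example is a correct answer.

reverse | drop(2) | reverse | count_even

Check, running the answer program on each example:
  [-41, 34, 4, 28] -> [28, 4, 34, -41] -> [34, -41] -> [-41, 34] -> 1
  [9, 15, -18, 28, 9, -9, 8] -> [8, -9, 9, 28, -18, 15, 9] -> [9, 28, -18, 15, 9] -> [9, 15, -18, 28, 9] -> 2
  [31, -42, -16, 28, -13, 33, -9, 18, -6] -> [-6, 18, -9, 33, -13, 28, -16, -42, 31] -> [-9, 33, -13, 28, -16, -42, 31] -> [31, -42, -16, 28, -13, 33, -9] -> 3
  [-40, 29, -29, -19] -> [-19, -29, 29, -40] -> [29, -40] -> [-40, 29] -> 1
  [-5, 17, 18, 29, -20, -29, -27, 49] -> [49, -27, -29, -20, 29, 18, 17, -5] -> [-29, -20, 29, 18, 17, -5] -> [-5, 17, 18, 29, -20, -29] -> 2
  [-5, -12, 48, 3, -34, 32, 49, -31, 34] -> [34, -31, 49, 32, -34, 3, 48, -12, -5] -> [49, 32, -34, 3, 48, -12, -5] -> [-5, -12, 48, 3, -34, 32, 49] -> 4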